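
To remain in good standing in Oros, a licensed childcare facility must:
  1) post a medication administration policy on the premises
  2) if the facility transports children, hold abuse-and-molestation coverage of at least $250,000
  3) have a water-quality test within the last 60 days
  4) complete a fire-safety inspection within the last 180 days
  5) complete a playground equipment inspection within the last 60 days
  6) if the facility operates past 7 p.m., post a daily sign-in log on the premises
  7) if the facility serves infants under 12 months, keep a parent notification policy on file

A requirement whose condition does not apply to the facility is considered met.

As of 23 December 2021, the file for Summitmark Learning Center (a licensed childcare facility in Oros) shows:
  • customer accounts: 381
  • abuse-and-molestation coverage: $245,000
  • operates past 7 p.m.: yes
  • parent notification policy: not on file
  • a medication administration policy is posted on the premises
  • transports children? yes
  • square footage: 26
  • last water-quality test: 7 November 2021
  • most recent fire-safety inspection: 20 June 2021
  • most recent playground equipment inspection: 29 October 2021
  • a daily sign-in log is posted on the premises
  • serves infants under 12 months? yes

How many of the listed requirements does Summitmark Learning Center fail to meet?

3

1. medication administration policy present → met
2. condition 'transports children' holds; abuse-and-molestation coverage $245,000 < $250,000 → not met
3. water-quality test 46 days ago vs limit 60 → met
4. fire-safety inspection 186 days ago vs limit 180 → not met
5. playground equipment inspection 55 days ago vs limit 60 → met
6. condition 'operates past 7 p.m.' holds; daily sign-in log present → met
7. condition 'serves infants under 12 months' holds; parent notification policy absent → not met
Not met: 3 of 7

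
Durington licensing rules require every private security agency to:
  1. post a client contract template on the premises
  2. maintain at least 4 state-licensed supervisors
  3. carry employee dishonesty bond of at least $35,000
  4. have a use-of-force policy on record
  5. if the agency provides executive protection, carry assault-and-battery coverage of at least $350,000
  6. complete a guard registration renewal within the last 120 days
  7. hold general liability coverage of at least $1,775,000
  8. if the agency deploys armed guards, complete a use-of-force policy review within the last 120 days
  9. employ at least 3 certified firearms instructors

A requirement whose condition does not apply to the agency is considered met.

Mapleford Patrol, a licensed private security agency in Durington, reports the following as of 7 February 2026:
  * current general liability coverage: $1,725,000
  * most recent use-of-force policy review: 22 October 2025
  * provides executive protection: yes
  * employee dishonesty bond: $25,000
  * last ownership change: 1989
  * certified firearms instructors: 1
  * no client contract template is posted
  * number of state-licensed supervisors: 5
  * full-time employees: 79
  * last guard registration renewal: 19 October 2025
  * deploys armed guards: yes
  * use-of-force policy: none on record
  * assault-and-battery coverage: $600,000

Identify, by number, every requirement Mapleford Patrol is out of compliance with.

1, 3, 4, 7, 9

1. client contract template absent → not met
2. state-licensed supervisors 5 ≥ 4 → met
3. employee dishonesty bond $25,000 < $35,000 → not met
4. use-of-force policy absent → not met
5. condition 'provides executive protection' holds; assault-and-battery coverage $600,000 ≥ $350,000 → met
6. guard registration renewal 111 days ago vs limit 120 → met
7. general liability coverage $1,725,000 < $1,775,000 → not met
8. condition 'deploys armed guards' holds; use-of-force policy review 108 days ago vs limit 120 → met
9. certified firearms instructors 1 < 3 → not met
Not met: 1, 3, 4, 7, 9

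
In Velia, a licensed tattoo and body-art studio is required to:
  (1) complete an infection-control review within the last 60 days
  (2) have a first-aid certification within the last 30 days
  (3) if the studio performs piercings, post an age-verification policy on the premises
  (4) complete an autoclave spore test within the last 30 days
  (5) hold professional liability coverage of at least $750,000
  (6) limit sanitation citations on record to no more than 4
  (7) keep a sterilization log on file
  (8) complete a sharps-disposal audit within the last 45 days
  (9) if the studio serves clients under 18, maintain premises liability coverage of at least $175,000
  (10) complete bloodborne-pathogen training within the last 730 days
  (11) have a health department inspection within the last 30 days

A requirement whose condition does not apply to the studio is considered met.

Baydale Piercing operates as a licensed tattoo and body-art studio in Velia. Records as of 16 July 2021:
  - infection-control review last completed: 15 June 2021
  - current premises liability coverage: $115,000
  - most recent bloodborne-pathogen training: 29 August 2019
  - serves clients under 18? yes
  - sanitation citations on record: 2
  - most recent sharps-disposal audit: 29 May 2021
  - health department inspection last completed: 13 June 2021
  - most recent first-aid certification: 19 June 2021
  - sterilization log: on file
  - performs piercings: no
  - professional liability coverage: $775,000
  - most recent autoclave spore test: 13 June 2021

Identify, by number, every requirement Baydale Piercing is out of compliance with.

1. infection-control review 31 days ago vs limit 60 → met
2. first-aid certification 27 days ago vs limit 30 → met
3. condition 'performs piercings' does not hold → requirement n/a → met
4. autoclave spore test 33 days ago vs limit 30 → not met
5. professional liability coverage $775,000 ≥ $750,000 → met
6. sanitation citations on record 2 ≤ 4 → met
7. sterilization log present → met
8. sharps-disposal audit 48 days ago vs limit 45 → not met
9. condition 'serves clients under 18' holds; premises liability coverage $115,000 < $175,000 → not met
10. bloodborne-pathogen training 687 days ago vs limit 730 → met
11. health department inspection 33 days ago vs limit 30 → not met
Not met: 4, 8, 9, 11

4, 8, 9, 11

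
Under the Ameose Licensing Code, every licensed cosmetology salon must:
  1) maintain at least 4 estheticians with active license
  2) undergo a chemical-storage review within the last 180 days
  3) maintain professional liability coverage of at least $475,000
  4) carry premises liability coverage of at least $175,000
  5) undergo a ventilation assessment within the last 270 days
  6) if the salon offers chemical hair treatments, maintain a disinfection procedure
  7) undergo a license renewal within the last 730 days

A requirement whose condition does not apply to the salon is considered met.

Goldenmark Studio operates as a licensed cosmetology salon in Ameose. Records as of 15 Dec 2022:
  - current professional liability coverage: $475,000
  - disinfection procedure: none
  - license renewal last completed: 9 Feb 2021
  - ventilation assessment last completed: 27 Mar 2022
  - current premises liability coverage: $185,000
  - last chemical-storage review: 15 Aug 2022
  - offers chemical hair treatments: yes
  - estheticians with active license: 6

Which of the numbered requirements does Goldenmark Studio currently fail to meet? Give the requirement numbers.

1. estheticians with active license 6 ≥ 4 → met
2. chemical-storage review 122 days ago vs limit 180 → met
3. professional liability coverage $475,000 ≥ $475,000 → met
4. premises liability coverage $185,000 ≥ $175,000 → met
5. ventilation assessment 263 days ago vs limit 270 → met
6. condition 'offers chemical hair treatments' holds; disinfection procedure absent → not met
7. license renewal 674 days ago vs limit 730 → met
Not met: 6

6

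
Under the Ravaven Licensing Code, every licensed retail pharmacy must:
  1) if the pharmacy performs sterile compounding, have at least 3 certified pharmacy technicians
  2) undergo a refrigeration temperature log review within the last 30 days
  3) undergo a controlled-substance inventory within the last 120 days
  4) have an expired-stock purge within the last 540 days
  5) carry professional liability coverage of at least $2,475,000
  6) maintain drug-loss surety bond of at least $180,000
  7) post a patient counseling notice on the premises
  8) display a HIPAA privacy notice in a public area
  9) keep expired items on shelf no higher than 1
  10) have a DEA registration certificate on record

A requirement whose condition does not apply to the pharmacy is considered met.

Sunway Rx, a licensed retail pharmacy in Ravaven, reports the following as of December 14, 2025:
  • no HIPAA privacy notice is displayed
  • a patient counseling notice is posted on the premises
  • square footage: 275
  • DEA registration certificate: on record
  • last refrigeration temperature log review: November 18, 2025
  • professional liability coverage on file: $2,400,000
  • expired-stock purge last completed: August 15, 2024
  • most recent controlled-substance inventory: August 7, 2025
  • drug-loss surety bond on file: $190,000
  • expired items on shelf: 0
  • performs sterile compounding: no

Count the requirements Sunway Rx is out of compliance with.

1. condition 'performs sterile compounding' does not hold → requirement n/a → met
2. refrigeration temperature log review 26 days ago vs limit 30 → met
3. controlled-substance inventory 129 days ago vs limit 120 → not met
4. expired-stock purge 486 days ago vs limit 540 → met
5. professional liability coverage $2,400,000 < $2,475,000 → not met
6. drug-loss surety bond $190,000 ≥ $180,000 → met
7. patient counseling notice present → met
8. HIPAA privacy notice absent → not met
9. expired items on shelf 0 ≤ 1 → met
10. DEA registration certificate present → met
Not met: 3 of 10

3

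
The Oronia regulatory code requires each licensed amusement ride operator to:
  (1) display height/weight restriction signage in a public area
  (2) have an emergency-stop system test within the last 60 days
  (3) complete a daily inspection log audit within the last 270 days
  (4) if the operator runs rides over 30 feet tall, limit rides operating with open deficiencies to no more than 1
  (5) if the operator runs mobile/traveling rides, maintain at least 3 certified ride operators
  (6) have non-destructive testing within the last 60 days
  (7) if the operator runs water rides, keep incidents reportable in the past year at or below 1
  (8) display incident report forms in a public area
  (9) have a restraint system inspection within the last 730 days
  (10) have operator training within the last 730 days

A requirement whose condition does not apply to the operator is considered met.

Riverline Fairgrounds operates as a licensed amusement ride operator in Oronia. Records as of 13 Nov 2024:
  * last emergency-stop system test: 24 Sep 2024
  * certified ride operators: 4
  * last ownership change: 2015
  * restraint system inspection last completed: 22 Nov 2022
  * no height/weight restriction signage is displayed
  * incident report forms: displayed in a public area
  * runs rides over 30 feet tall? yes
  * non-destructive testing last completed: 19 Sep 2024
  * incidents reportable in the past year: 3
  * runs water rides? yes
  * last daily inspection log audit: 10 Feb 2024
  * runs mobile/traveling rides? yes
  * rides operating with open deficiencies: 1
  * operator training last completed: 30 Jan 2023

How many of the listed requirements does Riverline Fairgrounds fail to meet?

1. height/weight restriction signage absent → not met
2. emergency-stop system test 50 days ago vs limit 60 → met
3. daily inspection log audit 277 days ago vs limit 270 → not met
4. condition 'runs rides over 30 feet tall' holds; rides operating with open deficiencies 1 ≤ 1 → met
5. condition 'runs mobile/traveling rides' holds; certified ride operators 4 ≥ 3 → met
6. non-destructive testing 55 days ago vs limit 60 → met
7. condition 'runs water rides' holds; incidents reportable in the past year 3 > 1 → not met
8. incident report forms present → met
9. restraint system inspection 722 days ago vs limit 730 → met
10. operator training 653 days ago vs limit 730 → met
Not met: 3 of 10

3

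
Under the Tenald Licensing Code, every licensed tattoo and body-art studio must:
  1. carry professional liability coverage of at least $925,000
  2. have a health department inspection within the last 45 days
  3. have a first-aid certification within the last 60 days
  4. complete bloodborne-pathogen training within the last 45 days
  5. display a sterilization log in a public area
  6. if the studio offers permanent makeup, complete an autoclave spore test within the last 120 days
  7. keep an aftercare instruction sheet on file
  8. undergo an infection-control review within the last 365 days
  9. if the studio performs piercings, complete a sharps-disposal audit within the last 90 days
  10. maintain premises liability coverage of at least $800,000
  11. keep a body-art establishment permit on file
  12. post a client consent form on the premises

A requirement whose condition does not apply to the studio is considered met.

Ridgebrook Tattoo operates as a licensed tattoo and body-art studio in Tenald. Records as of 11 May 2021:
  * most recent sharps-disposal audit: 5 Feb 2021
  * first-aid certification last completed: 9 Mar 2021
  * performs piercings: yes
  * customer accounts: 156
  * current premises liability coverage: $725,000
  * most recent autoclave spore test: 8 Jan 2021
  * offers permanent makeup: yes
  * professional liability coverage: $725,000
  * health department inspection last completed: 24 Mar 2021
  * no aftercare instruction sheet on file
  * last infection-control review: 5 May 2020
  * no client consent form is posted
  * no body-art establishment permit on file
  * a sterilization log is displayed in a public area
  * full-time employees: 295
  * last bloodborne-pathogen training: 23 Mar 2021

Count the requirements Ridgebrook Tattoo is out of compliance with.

11

1. professional liability coverage $725,000 < $925,000 → not met
2. health department inspection 48 days ago vs limit 45 → not met
3. first-aid certification 63 days ago vs limit 60 → not met
4. bloodborne-pathogen training 49 days ago vs limit 45 → not met
5. sterilization log present → met
6. condition 'offers permanent makeup' holds; autoclave spore test 123 days ago vs limit 120 → not met
7. aftercare instruction sheet absent → not met
8. infection-control review 371 days ago vs limit 365 → not met
9. condition 'performs piercings' holds; sharps-disposal audit 95 days ago vs limit 90 → not met
10. premises liability coverage $725,000 < $800,000 → not met
11. body-art establishment permit absent → not met
12. client consent form absent → not met
Not met: 11 of 12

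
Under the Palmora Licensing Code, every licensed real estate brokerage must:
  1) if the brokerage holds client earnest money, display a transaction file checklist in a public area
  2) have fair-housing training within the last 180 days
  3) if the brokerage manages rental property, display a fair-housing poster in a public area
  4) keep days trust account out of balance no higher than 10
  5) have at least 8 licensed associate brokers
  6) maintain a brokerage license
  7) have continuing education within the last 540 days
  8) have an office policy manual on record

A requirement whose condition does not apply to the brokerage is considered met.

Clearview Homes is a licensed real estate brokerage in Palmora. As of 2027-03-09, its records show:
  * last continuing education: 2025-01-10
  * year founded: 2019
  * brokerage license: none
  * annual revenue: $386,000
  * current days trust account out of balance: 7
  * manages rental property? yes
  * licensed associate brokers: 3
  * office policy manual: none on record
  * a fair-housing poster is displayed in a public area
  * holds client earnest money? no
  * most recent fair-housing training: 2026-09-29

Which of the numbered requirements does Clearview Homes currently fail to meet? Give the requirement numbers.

5, 6, 7, 8

1. condition 'holds client earnest money' does not hold → requirement n/a → met
2. fair-housing training 161 days ago vs limit 180 → met
3. condition 'manages rental property' holds; fair-housing poster present → met
4. days trust account out of balance 7 ≤ 10 → met
5. licensed associate brokers 3 < 8 → not met
6. brokerage license absent → not met
7. continuing education 788 days ago vs limit 540 → not met
8. office policy manual absent → not met
Not met: 5, 6, 7, 8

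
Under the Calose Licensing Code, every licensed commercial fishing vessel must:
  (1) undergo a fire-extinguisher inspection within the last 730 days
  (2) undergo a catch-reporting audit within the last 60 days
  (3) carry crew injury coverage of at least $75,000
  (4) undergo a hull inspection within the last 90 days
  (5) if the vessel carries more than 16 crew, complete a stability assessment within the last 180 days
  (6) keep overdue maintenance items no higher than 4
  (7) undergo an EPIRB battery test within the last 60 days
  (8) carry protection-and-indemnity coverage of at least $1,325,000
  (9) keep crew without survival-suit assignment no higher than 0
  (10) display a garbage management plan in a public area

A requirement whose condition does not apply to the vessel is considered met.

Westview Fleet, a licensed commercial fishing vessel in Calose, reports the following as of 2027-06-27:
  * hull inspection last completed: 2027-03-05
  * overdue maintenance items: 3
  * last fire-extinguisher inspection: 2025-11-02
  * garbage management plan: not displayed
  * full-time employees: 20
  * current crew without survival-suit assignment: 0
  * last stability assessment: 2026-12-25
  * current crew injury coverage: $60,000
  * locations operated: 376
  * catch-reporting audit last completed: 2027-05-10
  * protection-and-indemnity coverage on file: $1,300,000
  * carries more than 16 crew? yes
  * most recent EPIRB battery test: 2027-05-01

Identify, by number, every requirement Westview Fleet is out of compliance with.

3, 4, 5, 8, 10

1. fire-extinguisher inspection 602 days ago vs limit 730 → met
2. catch-reporting audit 48 days ago vs limit 60 → met
3. crew injury coverage $60,000 < $75,000 → not met
4. hull inspection 114 days ago vs limit 90 → not met
5. condition 'carries more than 16 crew' holds; stability assessment 184 days ago vs limit 180 → not met
6. overdue maintenance items 3 ≤ 4 → met
7. EPIRB battery test 57 days ago vs limit 60 → met
8. protection-and-indemnity coverage $1,300,000 < $1,325,000 → not met
9. crew without survival-suit assignment 0 ≤ 0 → met
10. garbage management plan absent → not met
Not met: 3, 4, 5, 8, 10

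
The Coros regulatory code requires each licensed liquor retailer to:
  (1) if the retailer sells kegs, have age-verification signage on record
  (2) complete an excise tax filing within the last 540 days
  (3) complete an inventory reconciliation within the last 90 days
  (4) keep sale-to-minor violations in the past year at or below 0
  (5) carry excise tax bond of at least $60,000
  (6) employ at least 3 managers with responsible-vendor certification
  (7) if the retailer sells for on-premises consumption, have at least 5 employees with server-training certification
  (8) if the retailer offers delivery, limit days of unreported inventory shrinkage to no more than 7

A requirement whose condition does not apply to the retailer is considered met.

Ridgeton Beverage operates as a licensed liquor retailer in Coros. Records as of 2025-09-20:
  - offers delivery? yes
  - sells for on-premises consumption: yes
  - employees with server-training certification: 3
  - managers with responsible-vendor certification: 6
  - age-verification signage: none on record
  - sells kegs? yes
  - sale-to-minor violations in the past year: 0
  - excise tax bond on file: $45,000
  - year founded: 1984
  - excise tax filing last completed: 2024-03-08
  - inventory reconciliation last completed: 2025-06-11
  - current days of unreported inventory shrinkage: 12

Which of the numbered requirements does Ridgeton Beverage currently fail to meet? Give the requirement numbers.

1. condition 'sells kegs' holds; age-verification signage absent → not met
2. excise tax filing 561 days ago vs limit 540 → not met
3. inventory reconciliation 101 days ago vs limit 90 → not met
4. sale-to-minor violations in the past year 0 ≤ 0 → met
5. excise tax bond $45,000 < $60,000 → not met
6. managers with responsible-vendor certification 6 ≥ 3 → met
7. condition 'sells for on-premises consumption' holds; employees with server-training certification 3 < 5 → not met
8. condition 'offers delivery' holds; days of unreported inventory shrinkage 12 > 7 → not met
Not met: 1, 2, 3, 5, 7, 8

1, 2, 3, 5, 7, 8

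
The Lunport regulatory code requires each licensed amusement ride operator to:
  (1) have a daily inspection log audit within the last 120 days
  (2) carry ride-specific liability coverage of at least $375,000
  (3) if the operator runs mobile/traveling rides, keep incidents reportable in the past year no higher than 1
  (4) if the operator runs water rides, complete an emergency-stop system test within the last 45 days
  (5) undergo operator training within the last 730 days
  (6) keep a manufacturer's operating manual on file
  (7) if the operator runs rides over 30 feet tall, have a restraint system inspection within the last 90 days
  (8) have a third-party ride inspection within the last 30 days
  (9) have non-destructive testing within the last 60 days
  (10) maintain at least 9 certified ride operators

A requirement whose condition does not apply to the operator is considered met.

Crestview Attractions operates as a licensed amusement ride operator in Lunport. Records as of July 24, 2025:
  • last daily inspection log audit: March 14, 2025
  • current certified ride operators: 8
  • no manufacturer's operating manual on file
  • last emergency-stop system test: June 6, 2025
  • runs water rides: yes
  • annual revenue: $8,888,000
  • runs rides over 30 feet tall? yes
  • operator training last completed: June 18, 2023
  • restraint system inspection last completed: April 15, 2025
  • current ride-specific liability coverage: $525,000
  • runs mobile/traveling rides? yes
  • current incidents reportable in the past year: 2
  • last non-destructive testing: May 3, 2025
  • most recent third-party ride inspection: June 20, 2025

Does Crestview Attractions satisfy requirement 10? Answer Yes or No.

10. certified ride operators 8 < 9 → not met

No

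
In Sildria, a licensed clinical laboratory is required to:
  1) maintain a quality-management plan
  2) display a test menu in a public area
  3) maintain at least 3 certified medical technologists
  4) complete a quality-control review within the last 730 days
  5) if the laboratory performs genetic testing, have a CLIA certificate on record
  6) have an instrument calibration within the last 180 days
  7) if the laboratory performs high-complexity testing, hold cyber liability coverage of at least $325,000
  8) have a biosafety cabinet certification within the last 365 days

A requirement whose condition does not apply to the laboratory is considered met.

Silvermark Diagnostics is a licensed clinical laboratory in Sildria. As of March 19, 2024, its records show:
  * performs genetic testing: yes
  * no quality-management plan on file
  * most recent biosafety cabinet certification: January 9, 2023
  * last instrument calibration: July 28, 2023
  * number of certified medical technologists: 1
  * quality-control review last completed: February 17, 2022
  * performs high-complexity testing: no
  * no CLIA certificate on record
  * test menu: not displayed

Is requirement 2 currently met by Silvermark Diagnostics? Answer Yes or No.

No

2. test menu absent → not met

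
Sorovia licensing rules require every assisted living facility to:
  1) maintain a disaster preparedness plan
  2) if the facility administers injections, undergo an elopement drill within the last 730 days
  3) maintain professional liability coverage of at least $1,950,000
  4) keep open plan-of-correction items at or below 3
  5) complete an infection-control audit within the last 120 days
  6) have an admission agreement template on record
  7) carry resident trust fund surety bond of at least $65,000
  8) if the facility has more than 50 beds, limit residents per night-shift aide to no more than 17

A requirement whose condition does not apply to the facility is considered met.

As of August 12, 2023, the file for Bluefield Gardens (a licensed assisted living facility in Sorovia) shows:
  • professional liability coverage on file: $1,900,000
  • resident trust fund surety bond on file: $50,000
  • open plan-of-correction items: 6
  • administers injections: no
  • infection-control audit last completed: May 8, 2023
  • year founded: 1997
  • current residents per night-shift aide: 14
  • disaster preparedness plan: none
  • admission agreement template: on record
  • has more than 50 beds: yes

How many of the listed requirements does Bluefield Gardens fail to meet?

1. disaster preparedness plan absent → not met
2. condition 'administers injections' does not hold → requirement n/a → met
3. professional liability coverage $1,900,000 < $1,950,000 → not met
4. open plan-of-correction items 6 > 3 → not met
5. infection-control audit 96 days ago vs limit 120 → met
6. admission agreement template present → met
7. resident trust fund surety bond $50,000 < $65,000 → not met
8. condition 'has more than 50 beds' holds; residents per night-shift aide 14 ≤ 17 → met
Not met: 4 of 8

4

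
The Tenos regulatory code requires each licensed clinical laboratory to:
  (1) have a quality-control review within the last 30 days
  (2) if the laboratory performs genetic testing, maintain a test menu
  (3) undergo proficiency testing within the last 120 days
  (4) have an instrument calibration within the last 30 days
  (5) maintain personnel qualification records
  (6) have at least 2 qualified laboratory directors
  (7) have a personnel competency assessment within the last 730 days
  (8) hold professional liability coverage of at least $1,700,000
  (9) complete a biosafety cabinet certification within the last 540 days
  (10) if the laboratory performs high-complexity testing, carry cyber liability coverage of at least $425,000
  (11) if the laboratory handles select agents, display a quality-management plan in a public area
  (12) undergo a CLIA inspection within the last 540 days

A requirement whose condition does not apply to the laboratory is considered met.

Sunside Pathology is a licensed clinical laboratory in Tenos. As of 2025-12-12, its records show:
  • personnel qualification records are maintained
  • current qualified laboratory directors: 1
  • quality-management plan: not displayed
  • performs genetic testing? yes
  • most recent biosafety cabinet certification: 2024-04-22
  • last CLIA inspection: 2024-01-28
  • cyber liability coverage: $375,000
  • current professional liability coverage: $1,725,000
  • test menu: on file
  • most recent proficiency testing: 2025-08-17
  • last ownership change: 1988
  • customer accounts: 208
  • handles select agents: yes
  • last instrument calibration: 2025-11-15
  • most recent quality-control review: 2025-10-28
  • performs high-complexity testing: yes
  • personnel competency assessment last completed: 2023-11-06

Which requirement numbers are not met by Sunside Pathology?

1. quality-control review 45 days ago vs limit 30 → not met
2. condition 'performs genetic testing' holds; test menu present → met
3. proficiency testing 117 days ago vs limit 120 → met
4. instrument calibration 27 days ago vs limit 30 → met
5. personnel qualification records present → met
6. qualified laboratory directors 1 < 2 → not met
7. personnel competency assessment 767 days ago vs limit 730 → not met
8. professional liability coverage $1,725,000 ≥ $1,700,000 → met
9. biosafety cabinet certification 599 days ago vs limit 540 → not met
10. condition 'performs high-complexity testing' holds; cyber liability coverage $375,000 < $425,000 → not met
11. condition 'handles select agents' holds; quality-management plan absent → not met
12. CLIA inspection 684 days ago vs limit 540 → not met
Not met: 1, 6, 7, 9, 10, 11, 12

1, 6, 7, 9, 10, 11, 12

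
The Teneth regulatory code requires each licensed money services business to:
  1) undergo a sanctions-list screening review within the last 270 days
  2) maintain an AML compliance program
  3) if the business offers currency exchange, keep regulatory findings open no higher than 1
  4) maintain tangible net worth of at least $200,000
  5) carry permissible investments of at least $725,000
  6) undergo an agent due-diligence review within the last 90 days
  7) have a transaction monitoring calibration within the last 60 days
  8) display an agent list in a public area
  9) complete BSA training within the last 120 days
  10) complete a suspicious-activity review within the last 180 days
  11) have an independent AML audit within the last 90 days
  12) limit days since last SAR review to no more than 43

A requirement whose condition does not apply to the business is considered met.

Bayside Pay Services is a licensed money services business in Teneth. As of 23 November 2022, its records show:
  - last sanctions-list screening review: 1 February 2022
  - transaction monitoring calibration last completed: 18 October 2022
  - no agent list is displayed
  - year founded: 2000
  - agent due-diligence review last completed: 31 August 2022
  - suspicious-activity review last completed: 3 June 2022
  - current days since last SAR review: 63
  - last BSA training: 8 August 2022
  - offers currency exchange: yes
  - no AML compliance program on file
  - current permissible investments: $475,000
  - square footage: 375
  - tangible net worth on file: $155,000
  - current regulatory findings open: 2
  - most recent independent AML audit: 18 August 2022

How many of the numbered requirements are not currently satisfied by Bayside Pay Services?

1. sanctions-list screening review 295 days ago vs limit 270 → not met
2. AML compliance program absent → not met
3. condition 'offers currency exchange' holds; regulatory findings open 2 > 1 → not met
4. tangible net worth $155,000 < $200,000 → not met
5. permissible investments $475,000 < $725,000 → not met
6. agent due-diligence review 84 days ago vs limit 90 → met
7. transaction monitoring calibration 36 days ago vs limit 60 → met
8. agent list absent → not met
9. BSA training 107 days ago vs limit 120 → met
10. suspicious-activity review 173 days ago vs limit 180 → met
11. independent AML audit 97 days ago vs limit 90 → not met
12. days since last SAR review 63 > 43 → not met
Not met: 8 of 12

8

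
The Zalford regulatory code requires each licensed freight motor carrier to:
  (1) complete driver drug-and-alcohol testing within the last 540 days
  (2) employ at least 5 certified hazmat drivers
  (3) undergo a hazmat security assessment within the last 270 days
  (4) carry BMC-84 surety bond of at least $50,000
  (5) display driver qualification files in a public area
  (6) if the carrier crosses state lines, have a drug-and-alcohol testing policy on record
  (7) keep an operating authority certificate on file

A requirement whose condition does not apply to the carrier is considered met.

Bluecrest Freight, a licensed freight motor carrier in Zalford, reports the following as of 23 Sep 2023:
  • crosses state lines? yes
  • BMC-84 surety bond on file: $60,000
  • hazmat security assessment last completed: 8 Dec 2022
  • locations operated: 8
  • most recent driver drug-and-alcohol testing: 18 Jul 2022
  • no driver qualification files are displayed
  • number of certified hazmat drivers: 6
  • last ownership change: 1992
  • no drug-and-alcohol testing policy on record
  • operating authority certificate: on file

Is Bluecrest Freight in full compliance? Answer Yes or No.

No

1. driver drug-and-alcohol testing 432 days ago vs limit 540 → met
2. certified hazmat drivers 6 ≥ 5 → met
3. hazmat security assessment 289 days ago vs limit 270 → not met
4. BMC-84 surety bond $60,000 ≥ $50,000 → met
5. driver qualification files absent → not met
6. condition 'crosses state lines' holds; drug-and-alcohol testing policy absent → not met
7. operating authority certificate present → met
Not met: 3, 5, 6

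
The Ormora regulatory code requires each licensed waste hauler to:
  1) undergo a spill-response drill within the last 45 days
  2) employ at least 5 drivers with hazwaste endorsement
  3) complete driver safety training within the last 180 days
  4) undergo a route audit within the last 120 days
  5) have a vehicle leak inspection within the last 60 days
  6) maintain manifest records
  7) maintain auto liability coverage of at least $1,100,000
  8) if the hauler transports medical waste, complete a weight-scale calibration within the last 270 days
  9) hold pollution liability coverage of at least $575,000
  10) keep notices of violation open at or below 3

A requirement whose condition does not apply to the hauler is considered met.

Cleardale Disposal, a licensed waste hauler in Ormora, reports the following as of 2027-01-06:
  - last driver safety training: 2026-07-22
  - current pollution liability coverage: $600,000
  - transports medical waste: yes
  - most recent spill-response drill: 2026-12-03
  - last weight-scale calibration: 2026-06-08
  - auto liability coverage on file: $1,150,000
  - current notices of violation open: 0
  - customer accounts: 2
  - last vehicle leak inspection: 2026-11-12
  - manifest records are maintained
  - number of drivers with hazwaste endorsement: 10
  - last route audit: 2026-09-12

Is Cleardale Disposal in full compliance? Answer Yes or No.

Yes

1. spill-response drill 34 days ago vs limit 45 → met
2. drivers with hazwaste endorsement 10 ≥ 5 → met
3. driver safety training 168 days ago vs limit 180 → met
4. route audit 116 days ago vs limit 120 → met
5. vehicle leak inspection 55 days ago vs limit 60 → met
6. manifest records present → met
7. auto liability coverage $1,150,000 ≥ $1,100,000 → met
8. condition 'transports medical waste' holds; weight-scale calibration 212 days ago vs limit 270 → met
9. pollution liability coverage $600,000 ≥ $575,000 → met
10. notices of violation open 0 ≤ 3 → met
All met.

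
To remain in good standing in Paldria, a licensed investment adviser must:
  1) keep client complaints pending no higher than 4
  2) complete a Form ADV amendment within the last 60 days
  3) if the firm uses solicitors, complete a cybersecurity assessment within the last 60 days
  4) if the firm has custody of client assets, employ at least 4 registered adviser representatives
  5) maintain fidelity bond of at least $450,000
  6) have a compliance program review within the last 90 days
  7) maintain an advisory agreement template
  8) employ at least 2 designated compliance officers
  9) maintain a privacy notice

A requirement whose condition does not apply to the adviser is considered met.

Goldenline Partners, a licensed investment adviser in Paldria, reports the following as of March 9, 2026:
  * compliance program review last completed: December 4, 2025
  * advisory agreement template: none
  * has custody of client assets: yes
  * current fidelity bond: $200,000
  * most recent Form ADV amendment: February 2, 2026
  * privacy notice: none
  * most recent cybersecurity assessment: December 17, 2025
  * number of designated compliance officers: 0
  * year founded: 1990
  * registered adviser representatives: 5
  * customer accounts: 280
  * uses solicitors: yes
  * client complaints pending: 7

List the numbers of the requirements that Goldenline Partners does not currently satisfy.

1, 3, 5, 6, 7, 8, 9

1. client complaints pending 7 > 4 → not met
2. Form ADV amendment 35 days ago vs limit 60 → met
3. condition 'uses solicitors' holds; cybersecurity assessment 82 days ago vs limit 60 → not met
4. condition 'has custody of client assets' holds; registered adviser representatives 5 ≥ 4 → met
5. fidelity bond $200,000 < $450,000 → not met
6. compliance program review 95 days ago vs limit 90 → not met
7. advisory agreement template absent → not met
8. designated compliance officers 0 < 2 → not met
9. privacy notice absent → not met
Not met: 1, 3, 5, 6, 7, 8, 9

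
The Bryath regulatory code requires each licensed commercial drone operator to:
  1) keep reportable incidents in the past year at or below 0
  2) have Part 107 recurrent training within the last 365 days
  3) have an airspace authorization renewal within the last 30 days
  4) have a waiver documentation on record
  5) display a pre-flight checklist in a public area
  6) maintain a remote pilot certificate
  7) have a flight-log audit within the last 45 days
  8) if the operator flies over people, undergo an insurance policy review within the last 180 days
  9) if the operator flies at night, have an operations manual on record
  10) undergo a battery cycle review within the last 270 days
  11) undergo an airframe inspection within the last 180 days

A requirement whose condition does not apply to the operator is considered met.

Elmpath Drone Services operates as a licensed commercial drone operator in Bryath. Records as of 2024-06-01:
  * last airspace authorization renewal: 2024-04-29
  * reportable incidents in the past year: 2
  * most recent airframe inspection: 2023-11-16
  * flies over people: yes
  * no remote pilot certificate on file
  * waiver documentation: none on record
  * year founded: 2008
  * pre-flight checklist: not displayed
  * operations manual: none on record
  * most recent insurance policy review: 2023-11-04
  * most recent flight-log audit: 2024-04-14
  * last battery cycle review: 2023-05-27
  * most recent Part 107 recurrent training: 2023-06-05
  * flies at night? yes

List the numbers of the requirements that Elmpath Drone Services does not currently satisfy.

1. reportable incidents in the past year 2 > 0 → not met
2. Part 107 recurrent training 362 days ago vs limit 365 → met
3. airspace authorization renewal 33 days ago vs limit 30 → not met
4. waiver documentation absent → not met
5. pre-flight checklist absent → not met
6. remote pilot certificate absent → not met
7. flight-log audit 48 days ago vs limit 45 → not met
8. condition 'flies over people' holds; insurance policy review 210 days ago vs limit 180 → not met
9. condition 'flies at night' holds; operations manual absent → not met
10. battery cycle review 371 days ago vs limit 270 → not met
11. airframe inspection 198 days ago vs limit 180 → not met
Not met: 1, 3, 4, 5, 6, 7, 8, 9, 10, 11

1, 3, 4, 5, 6, 7, 8, 9, 10, 11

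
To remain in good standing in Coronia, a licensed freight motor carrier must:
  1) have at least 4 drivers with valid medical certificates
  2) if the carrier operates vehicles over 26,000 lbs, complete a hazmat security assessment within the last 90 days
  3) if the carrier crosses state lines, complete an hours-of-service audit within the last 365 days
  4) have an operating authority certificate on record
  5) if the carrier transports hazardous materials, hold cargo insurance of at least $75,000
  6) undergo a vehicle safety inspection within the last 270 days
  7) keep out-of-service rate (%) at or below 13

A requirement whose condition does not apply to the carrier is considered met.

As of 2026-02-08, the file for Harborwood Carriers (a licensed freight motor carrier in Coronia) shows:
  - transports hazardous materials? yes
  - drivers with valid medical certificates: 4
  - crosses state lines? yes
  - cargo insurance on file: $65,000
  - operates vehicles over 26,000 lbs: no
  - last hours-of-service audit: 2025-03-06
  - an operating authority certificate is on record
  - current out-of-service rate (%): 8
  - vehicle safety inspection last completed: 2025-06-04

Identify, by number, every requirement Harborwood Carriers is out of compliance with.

1. drivers with valid medical certificates 4 ≥ 4 → met
2. condition 'operates vehicles over 26,000 lbs' does not hold → requirement n/a → met
3. condition 'crosses state lines' holds; hours-of-service audit 339 days ago vs limit 365 → met
4. operating authority certificate present → met
5. condition 'transports hazardous materials' holds; cargo insurance $65,000 < $75,000 → not met
6. vehicle safety inspection 249 days ago vs limit 270 → met
7. out-of-service rate (%) 8 ≤ 13 → met
Not met: 5

5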